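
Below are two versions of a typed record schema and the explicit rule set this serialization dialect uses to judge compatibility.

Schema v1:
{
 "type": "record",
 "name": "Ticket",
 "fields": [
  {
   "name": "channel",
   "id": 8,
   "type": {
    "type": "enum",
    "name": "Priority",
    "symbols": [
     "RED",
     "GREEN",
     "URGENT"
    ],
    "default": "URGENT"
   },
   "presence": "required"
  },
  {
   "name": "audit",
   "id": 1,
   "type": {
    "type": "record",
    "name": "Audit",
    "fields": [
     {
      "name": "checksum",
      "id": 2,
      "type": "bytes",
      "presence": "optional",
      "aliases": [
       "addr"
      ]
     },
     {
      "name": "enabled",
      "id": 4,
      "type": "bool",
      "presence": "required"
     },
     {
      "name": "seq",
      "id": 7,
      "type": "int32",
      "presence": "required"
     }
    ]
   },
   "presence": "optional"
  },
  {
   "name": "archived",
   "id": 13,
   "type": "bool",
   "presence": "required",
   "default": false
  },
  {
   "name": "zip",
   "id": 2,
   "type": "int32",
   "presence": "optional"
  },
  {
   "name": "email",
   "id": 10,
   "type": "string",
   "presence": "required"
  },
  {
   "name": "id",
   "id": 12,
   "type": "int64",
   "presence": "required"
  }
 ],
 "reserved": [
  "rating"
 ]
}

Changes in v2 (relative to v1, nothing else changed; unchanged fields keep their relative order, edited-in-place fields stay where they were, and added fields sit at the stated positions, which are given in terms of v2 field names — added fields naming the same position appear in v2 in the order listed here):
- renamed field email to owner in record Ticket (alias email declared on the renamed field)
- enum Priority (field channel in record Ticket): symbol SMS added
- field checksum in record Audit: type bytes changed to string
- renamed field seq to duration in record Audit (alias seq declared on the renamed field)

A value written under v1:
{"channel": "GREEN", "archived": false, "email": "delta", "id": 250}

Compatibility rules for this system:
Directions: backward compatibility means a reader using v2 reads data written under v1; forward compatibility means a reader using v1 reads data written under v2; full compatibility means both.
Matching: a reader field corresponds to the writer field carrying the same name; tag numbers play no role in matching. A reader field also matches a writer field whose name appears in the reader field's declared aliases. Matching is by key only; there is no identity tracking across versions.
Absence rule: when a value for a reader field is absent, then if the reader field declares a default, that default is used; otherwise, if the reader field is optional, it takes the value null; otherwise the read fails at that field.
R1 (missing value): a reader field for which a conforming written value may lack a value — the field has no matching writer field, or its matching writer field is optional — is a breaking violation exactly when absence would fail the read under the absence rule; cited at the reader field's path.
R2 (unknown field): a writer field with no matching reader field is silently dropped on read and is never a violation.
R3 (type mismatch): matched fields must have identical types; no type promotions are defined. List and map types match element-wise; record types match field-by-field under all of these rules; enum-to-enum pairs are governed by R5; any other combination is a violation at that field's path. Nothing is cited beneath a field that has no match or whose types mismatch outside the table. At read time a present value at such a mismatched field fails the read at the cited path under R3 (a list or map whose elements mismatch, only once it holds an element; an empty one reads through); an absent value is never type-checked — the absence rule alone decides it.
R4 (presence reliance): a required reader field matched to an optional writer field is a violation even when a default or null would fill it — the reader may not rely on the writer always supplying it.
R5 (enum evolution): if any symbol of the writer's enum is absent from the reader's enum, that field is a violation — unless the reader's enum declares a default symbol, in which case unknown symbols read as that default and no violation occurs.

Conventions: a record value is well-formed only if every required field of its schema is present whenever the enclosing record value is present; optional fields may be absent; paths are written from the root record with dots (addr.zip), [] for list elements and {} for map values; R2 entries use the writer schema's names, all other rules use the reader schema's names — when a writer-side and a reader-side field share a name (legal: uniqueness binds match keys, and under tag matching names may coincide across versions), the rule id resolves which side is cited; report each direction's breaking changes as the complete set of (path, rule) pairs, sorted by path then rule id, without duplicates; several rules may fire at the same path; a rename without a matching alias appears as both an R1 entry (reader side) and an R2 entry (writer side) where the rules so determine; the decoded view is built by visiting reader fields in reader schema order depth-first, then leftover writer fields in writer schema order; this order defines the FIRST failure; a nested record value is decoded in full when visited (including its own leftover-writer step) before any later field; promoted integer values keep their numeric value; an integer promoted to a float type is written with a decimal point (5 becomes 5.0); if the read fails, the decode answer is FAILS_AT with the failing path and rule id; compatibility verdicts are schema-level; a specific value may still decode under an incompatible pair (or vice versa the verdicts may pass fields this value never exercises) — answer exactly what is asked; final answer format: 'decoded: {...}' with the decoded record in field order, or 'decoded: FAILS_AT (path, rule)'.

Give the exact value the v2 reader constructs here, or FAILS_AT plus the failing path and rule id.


each type pair in Ticket: writer, then reader
migrating the Ticket value to v2:
  channel := "GREEN"
  audit := null (not supplied -> null)
  archived := false
  zip := null (not supplied -> null)
  owner := "delta" (from writer email)
  id := 250
  => decoded: {"channel": "GREEN", "audit": null, "archived": false, "zip": null, "owner": "delta", "id": 250}
checking off the Ticket differences that do not matter here:
  enum Priority (field channel in record Ticket): symbol SMS added -> triggers nothing under the printed rules; the Ticket answer is the same either way
  field checksum in record Audit: type bytes changed to string -> a verdict-level change on Ticket — the shown value reads the same
  renamed field seq to duration in record Audit (alias seq declared on the renamed field) -> a verdict-level change on Ticket — the shown value reads the same

decoded: {"channel": "GREEN", "audit": null, "archived": false, "zip": null, "owner": "delta", "id": 250}


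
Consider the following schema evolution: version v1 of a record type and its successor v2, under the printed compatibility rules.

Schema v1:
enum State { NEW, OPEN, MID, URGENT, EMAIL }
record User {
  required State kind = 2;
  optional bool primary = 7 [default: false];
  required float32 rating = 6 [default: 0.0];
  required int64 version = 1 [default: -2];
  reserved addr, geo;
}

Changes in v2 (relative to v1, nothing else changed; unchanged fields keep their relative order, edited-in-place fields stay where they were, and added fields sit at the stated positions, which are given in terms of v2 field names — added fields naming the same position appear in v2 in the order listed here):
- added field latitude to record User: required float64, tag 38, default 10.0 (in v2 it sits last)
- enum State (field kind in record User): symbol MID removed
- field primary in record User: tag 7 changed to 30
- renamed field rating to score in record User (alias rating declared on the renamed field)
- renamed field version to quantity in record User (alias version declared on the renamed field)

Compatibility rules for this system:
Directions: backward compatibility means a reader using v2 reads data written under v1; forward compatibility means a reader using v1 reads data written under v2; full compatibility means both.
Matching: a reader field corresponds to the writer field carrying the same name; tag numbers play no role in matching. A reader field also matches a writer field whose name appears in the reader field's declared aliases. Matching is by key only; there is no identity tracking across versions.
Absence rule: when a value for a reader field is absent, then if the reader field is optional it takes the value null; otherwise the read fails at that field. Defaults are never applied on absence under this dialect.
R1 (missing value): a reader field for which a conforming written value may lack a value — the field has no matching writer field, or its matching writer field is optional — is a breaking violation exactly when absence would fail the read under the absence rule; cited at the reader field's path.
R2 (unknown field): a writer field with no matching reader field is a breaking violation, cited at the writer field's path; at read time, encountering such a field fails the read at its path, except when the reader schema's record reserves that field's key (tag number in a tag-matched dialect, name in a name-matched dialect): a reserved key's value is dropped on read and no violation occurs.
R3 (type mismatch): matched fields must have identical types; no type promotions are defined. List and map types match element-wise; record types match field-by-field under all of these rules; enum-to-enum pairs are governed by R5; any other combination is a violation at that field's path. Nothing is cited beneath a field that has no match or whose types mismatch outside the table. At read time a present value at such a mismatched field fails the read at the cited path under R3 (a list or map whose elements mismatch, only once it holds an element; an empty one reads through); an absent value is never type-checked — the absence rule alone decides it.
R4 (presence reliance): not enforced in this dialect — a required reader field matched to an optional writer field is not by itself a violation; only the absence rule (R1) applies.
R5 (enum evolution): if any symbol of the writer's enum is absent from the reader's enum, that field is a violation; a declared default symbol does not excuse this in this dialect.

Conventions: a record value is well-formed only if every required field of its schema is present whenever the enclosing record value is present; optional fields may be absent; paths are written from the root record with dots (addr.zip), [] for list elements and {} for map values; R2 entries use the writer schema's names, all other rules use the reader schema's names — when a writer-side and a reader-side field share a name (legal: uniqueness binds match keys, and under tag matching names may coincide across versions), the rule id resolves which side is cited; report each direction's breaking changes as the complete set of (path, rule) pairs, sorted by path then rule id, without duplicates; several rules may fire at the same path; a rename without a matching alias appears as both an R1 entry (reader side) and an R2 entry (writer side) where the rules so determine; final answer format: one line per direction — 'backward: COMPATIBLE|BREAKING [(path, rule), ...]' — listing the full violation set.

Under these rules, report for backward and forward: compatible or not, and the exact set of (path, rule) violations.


backward: BREAKING [(kind, R5), (latitude, R1)]; forward: BREAKING [(latitude, R2), (quantity, R2), (rating, R1), (score, R2), (version, R1)]

the writer's type comes first in each User pair
backward analysis of User with v2 as reader and v1 as writer:
  kind: paired with writer kind (State -> State; writer required)
  primary: paired with writer primary (bool -> bool; writer optional)
  score: paired with writer rating (float32 -> float32; writer required)
  quantity: paired with writer version (int64 -> int64; writer required)
  latitude: no writer-side match
  rule R5 violated at kind
  rule R1 violated at latitude
  => backward: BREAKING (2)
forward analysis of User with v1 as reader and v2 as writer:
  kind: paired with writer kind (State -> State; writer required)
  primary: paired with writer primary (bool -> bool; writer optional)
  rating: no writer-side match
  version: no writer-side match
  writer score: unknown to reader
  writer quantity: unknown to reader
  writer latitude: unknown to reader
  rule R2 violated at latitude
  rule R2 violated at quantity
  rule R1 violated at rating
  rule R2 violated at score
  rule R1 violated at version
  => forward: BREAKING (5)


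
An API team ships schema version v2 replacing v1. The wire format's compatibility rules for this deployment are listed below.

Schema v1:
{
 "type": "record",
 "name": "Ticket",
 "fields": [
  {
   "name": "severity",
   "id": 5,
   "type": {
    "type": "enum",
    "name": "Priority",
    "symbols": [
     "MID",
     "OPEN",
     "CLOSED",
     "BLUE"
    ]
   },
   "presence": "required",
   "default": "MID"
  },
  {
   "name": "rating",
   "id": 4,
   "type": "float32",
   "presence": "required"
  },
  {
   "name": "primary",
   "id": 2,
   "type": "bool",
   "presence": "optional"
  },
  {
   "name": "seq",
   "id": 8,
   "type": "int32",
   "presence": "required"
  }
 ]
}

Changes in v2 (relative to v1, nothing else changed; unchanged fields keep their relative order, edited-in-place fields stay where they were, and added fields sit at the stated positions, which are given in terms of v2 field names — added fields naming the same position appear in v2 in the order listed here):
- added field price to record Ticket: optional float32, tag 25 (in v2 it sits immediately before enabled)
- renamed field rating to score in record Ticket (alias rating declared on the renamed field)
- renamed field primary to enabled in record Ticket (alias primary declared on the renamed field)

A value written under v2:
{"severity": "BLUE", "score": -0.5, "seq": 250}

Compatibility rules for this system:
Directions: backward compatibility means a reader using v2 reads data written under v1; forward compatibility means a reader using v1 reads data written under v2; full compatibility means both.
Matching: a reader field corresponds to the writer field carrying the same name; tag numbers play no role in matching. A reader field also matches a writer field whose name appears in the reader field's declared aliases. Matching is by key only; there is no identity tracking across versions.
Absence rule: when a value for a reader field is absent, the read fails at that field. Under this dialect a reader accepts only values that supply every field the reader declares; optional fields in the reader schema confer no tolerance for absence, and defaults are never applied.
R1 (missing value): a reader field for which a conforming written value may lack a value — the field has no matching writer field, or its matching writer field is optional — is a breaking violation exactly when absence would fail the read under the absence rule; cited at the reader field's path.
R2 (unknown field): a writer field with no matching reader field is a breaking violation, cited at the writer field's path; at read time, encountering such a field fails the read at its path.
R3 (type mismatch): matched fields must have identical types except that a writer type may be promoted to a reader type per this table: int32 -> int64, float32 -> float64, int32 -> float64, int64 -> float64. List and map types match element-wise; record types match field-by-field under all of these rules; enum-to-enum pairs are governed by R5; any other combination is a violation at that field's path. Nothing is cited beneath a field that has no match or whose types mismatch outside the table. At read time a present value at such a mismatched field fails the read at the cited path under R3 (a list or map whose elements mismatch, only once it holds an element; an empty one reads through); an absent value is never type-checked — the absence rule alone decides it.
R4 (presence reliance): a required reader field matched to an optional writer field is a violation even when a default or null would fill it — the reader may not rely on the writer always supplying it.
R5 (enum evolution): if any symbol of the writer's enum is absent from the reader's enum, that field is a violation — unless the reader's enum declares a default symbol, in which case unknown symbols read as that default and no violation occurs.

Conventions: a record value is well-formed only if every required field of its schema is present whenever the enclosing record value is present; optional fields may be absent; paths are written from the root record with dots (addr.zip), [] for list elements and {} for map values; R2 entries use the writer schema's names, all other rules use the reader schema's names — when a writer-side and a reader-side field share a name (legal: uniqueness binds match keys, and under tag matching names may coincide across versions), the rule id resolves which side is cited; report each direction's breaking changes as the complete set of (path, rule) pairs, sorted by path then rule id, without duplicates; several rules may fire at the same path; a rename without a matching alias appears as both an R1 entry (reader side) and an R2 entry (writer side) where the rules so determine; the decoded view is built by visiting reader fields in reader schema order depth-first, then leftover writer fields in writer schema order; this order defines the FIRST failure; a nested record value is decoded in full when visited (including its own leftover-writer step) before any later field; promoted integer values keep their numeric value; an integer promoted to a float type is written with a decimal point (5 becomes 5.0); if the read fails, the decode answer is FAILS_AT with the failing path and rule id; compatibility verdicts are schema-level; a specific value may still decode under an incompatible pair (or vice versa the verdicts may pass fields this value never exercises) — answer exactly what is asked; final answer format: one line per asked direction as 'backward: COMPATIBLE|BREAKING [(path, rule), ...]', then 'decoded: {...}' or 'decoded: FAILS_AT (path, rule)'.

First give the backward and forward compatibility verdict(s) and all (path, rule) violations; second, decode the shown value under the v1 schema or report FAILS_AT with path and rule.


the writer's type comes first in each Ticket pair
backward pass over Ticket, reader schema v2, writer schema v1:
  writer required, Priority -> Priority: reader severity maps from writer severity
  writer required, float32 -> float32: reader score maps from writer rating
  price has no writer counterpart
  writer optional, bool -> bool: reader enabled maps from writer primary
  writer required, int32 -> int32: reader seq maps from writer seq
  breaking: (enabled, R1)
  breaking: (price, R1)
  backward on Ticket therefore BREAKING (2)
forward pass over Ticket, reader schema v1, writer schema v2:
  writer required, Priority -> Priority: reader severity maps from writer severity
  rating has no writer counterpart
  primary has no writer counterpart
  writer required, int32 -> int32: reader seq maps from writer seq
  score (writer side), unknown to reader
  price (writer side), unknown to reader
  enabled (writer side), unknown to reader
  breaking: (enabled, R2)
  breaking: (price, R2)
  breaking: (primary, R1)
  breaking: (rating, R1)
  breaking: (score, R2)
  forward on Ticket therefore BREAKING (5)
migrating the Ticket value to v1:
  severity := "BLUE"
  read fails at rating under R1 (no fill)
  => FAILS_AT (rating, R1)

backward: BREAKING [(enabled, R1), (price, R1)]; forward: BREAKING [(enabled, R2), (price, R2), (primary, R1), (rating, R1), (score, R2)]; decoded: FAILS_AT (rating, R1)


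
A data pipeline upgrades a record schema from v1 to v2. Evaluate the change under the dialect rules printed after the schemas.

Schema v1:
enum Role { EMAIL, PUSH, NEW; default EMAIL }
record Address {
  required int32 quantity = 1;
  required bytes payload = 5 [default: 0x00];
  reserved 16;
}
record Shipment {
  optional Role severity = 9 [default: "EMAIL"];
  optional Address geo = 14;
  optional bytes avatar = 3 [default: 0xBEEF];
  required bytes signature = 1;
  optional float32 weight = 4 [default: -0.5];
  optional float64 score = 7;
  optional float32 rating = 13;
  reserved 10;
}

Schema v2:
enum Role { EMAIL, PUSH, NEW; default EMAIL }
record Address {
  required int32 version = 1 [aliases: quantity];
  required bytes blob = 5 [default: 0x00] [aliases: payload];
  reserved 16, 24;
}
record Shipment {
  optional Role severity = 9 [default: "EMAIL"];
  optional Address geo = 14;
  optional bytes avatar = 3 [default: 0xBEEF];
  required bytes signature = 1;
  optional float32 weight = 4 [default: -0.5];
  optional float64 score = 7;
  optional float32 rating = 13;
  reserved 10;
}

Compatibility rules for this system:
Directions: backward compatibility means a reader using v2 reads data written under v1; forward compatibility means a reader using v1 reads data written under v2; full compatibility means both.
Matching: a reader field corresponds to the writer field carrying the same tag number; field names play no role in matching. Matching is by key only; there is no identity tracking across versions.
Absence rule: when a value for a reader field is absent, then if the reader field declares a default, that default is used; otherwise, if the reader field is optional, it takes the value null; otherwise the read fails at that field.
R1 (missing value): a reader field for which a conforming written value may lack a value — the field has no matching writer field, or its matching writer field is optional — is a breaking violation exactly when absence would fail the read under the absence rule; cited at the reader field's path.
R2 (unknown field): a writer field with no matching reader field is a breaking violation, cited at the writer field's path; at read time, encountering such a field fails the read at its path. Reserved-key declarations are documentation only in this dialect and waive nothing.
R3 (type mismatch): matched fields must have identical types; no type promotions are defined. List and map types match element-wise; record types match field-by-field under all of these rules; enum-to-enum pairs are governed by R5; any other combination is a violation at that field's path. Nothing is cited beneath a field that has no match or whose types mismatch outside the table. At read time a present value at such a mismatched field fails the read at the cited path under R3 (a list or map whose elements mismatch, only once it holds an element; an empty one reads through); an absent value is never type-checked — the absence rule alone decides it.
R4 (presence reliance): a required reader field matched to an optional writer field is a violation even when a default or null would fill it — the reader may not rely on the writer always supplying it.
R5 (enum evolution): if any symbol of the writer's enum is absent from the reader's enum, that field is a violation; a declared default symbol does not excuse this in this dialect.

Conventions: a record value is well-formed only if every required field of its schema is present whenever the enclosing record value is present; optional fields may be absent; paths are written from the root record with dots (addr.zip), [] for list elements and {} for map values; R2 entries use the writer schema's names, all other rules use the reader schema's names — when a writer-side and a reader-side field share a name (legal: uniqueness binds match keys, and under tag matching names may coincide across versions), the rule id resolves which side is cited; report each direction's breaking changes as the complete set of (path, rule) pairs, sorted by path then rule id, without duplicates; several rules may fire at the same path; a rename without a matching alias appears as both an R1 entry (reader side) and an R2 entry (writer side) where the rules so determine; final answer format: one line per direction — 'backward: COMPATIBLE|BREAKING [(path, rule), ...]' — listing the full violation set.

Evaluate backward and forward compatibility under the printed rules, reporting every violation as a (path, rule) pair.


the writer's type comes first in each Shipment pair
backward pass over Shipment, reader schema v2, writer schema v1:
  Role -> Role, writer optional: severity aligns to severity
  Address -> Address, writer optional: geo aligns to geo
  bytes -> bytes, writer optional: avatar aligns to avatar
  bytes -> bytes, writer required: signature aligns to signature
  float32 -> float32, writer optional: weight aligns to weight
  float64 -> float64, writer optional: score aligns to score
  float32 -> float32, writer optional: rating aligns to rating
  int32 -> int32, writer required: geo.version aligns to geo.quantity
  bytes -> bytes, writer required: geo.blob aligns to geo.payload
  => backward: COMPATIBLE
forward pass over Shipment, reader schema v1, writer schema v2:
  Role -> Role, writer optional: severity aligns to severity
  Address -> Address, writer optional: geo aligns to geo
  bytes -> bytes, writer optional: avatar aligns to avatar
  bytes -> bytes, writer required: signature aligns to signature
  float32 -> float32, writer optional: weight aligns to weight
  float64 -> float64, writer optional: score aligns to score
  float32 -> float32, writer optional: rating aligns to rating
  int32 -> int32, writer required: geo.quantity aligns to geo.version
  bytes -> bytes, writer required: geo.payload aligns to geo.blob
  => forward: COMPATIBLE

backward: COMPATIBLE []; forward: COMPATIBLE []


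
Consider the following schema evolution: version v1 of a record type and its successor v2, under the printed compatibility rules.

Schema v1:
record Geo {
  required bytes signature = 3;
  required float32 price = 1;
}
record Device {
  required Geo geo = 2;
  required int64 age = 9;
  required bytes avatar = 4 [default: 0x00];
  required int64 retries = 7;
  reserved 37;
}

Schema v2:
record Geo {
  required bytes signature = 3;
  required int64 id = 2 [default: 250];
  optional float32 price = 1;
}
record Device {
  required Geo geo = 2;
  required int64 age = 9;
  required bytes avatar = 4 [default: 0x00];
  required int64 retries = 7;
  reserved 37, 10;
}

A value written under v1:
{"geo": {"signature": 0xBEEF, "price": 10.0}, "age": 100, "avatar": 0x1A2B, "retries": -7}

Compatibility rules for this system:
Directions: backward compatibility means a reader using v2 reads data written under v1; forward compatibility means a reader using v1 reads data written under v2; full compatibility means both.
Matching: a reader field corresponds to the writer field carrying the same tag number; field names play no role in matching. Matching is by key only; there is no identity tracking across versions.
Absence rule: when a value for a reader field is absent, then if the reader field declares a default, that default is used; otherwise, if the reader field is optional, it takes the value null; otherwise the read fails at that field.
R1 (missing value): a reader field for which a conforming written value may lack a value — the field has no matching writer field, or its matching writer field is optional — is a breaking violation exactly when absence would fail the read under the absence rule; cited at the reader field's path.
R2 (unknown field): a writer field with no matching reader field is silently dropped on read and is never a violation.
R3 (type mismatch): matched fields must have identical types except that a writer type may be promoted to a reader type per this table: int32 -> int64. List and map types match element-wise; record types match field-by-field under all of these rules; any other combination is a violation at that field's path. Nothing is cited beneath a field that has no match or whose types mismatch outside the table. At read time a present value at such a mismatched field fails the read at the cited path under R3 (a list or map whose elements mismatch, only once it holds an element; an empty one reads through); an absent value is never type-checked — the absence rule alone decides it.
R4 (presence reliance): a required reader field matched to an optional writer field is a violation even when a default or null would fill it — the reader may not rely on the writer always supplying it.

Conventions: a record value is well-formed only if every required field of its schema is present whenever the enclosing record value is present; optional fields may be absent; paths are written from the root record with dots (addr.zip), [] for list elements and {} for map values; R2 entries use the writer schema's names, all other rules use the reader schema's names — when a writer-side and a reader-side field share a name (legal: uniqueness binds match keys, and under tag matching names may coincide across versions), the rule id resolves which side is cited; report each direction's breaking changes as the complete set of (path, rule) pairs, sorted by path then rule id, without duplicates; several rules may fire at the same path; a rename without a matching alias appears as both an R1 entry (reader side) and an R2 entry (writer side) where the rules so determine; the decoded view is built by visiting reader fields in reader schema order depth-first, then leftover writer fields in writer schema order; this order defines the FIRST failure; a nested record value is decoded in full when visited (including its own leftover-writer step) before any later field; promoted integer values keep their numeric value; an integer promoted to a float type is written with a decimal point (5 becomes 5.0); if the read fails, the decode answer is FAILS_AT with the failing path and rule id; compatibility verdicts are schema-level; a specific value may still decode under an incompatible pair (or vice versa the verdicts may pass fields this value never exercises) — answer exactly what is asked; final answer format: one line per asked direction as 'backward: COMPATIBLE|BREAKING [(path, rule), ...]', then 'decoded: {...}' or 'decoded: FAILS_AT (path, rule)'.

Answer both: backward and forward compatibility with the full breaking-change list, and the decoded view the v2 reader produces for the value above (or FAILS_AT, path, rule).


backward: COMPATIBLE []; forward: BREAKING [(geo.price, R1), (geo.price, R4)]; decoded: {"geo": {"signature": 0xBEEF, "id": 250, "price": 10.0}, "age": 100, "avatar": 0x1A2B, "retries": -7}

arrows below run writer -> reader for Device
backward on Device — v2 reading data written by v1:
  writer required, Geo -> Geo: reader geo maps from writer geo
  writer required, int64 -> int64: reader age maps from writer age
  writer required, bytes -> bytes: reader avatar maps from writer avatar
  writer required, int64 -> int64: reader retries maps from writer retries
  writer required, bytes -> bytes: reader geo.signature maps from writer geo.signature
  geo.id: no writer-side match
  writer required, float32 -> float32: reader geo.price maps from writer geo.price
  => no violations; backward on Device: COMPATIBLE
forward on Device — v1 reading data written by v2:
  writer required, Geo -> Geo: reader geo maps from writer geo
  writer required, int64 -> int64: reader age maps from writer age
  writer required, bytes -> bytes: reader avatar maps from writer avatar
  writer required, int64 -> int64: reader retries maps from writer retries
  writer required, bytes -> bytes: reader geo.signature maps from writer geo.signature
  writer optional, float32 -> float32: reader geo.price maps from writer geo.price
  leftover writer field: geo.id
  violation R1 at geo.price
  violation R4 at geo.price
  => forward verdict for Device: BREAKING, 2 violation(s)
decode walk for Device under reader schema v2:
  geo.signature := 0xBEEF
  geo.id := 250 (no value, default fills)
  geo.price := 10.0
  age := 100
  avatar := 0x1A2B
  retries := -7
  => decoded: {"geo": {"signature": 0xBEEF, "id": 250, "price": 10.0}, "age": 100, "avatar": 0x1A2B, "retries": -7}


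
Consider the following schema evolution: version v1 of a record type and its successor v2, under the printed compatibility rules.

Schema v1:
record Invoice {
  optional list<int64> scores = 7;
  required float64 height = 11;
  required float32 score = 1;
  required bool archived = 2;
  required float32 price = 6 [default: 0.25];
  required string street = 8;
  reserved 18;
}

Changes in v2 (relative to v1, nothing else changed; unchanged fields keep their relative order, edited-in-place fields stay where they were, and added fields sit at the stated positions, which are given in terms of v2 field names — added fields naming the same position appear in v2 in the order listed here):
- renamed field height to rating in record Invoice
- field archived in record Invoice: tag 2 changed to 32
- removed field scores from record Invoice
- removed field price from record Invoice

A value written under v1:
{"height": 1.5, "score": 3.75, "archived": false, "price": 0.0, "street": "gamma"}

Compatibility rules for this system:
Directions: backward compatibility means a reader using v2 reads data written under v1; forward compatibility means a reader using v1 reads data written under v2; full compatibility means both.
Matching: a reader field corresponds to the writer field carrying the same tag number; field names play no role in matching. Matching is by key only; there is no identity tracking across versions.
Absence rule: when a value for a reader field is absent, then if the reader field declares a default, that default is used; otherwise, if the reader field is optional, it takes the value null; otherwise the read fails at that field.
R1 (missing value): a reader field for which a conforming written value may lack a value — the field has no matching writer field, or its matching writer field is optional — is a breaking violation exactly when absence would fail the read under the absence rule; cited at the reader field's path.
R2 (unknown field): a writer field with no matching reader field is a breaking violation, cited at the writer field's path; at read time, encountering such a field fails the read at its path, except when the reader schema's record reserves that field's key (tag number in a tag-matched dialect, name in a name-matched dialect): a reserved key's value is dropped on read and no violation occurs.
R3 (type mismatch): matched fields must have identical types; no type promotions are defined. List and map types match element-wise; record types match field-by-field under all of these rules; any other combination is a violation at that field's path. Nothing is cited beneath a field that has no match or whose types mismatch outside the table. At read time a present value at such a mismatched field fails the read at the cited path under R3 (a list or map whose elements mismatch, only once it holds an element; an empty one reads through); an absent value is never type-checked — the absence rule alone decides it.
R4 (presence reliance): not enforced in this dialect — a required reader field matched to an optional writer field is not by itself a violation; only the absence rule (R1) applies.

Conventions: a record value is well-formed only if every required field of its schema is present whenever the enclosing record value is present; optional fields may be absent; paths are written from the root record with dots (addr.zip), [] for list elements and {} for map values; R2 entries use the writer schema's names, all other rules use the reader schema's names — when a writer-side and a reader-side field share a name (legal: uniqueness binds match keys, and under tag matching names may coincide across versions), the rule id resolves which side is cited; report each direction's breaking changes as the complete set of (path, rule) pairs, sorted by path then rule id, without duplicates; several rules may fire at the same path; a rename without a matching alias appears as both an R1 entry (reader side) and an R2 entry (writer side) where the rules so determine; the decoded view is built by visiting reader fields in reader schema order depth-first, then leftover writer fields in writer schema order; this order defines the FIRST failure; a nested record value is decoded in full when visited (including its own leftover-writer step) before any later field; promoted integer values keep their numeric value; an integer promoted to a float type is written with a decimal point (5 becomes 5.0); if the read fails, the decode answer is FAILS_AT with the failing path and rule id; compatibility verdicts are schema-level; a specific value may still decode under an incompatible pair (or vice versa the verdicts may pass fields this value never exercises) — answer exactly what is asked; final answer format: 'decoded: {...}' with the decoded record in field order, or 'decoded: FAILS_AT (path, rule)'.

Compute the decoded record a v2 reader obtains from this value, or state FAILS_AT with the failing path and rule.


in Invoice below, arrows point writer -> reader
decode (reader v2):
  rating := 1.5 (from writer height)
  score := 3.75
  read fails at archived under R1 (no fill)
  => FAILS_AT (archived, R1)
diffs on Invoice not affecting the asked answer:
  renamed field height to rating in record Invoice -> inert under this dialect — no rule fires on Invoice and the result does not move
  removed field scores from record Invoice -> changes Invoice's schema-level verdicts only — the decode of this value is the same
  removed field price from record Invoice -> changes Invoice's schema-level verdicts only — the decode of this value is the same

decoded: FAILS_AT (archived, R1)


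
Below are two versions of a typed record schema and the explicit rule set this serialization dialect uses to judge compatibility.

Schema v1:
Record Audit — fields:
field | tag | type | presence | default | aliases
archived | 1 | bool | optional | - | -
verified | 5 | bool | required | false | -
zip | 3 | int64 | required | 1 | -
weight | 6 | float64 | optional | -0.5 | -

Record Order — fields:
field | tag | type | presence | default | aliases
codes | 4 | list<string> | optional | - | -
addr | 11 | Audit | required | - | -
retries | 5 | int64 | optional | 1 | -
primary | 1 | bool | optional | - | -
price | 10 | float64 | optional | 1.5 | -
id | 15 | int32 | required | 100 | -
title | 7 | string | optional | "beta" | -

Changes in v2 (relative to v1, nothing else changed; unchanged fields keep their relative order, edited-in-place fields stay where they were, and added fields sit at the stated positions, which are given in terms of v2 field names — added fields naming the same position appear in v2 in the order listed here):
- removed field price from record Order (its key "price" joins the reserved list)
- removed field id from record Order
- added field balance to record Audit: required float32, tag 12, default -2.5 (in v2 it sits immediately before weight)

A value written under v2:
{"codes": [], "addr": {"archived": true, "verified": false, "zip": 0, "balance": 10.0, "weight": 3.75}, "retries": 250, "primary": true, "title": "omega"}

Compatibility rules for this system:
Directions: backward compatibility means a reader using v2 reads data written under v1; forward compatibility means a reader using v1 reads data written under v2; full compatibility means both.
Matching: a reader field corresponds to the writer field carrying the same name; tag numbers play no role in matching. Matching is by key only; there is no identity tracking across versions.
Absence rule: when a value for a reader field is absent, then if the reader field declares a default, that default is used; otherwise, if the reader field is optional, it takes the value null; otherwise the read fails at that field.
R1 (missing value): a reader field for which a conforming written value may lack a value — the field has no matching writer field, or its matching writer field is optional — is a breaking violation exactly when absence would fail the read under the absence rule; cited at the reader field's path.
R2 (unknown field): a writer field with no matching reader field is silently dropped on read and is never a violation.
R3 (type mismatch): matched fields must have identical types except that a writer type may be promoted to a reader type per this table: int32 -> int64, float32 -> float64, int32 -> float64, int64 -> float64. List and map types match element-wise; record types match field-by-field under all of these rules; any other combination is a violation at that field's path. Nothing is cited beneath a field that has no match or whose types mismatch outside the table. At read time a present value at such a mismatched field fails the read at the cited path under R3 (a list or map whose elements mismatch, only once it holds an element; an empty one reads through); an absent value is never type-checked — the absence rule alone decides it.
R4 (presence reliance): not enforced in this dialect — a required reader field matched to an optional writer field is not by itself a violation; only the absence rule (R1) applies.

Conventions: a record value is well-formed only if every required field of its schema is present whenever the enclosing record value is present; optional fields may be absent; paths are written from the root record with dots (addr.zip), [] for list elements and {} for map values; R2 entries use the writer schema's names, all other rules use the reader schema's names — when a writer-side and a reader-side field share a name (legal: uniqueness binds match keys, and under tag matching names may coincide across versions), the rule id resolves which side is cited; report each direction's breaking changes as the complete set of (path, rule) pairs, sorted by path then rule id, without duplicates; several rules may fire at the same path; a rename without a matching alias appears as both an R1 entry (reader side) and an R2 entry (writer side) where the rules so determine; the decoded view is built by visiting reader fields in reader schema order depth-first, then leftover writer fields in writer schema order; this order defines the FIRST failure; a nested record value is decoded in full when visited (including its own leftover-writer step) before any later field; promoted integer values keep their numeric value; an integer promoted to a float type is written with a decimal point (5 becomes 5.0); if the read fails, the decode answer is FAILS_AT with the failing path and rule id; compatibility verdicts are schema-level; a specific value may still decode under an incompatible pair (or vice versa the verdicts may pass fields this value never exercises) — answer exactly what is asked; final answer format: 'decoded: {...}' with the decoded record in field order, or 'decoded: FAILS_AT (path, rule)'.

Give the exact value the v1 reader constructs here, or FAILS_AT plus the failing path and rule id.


decoded: {"codes": [], "addr": {"archived": true, "verified": false, "zip": 0, "weight": 3.75}, "retries": 250, "primary": true, "price": 1.5, "id": 100, "title": "omega"}

each type pair in Order: writer, then reader
decode (reader v1):
  codes := []
  addr.archived := true
  addr.verified := false
  addr.zip := 0
  addr.weight := 3.75
  writer addr.balance: unmatched, discarded
  retries := 250
  primary := true
  price := 1.5 (no value, default fills)
  id := 100 (no value, default fills)
  title := "omega"
  => decoded: {"codes": [], "addr": {"archived": true, "verified": false, "zip": 0, "weight": 3.75}, "retries": 250, "primary": true, "price": 1.5, "id": 100, "title": "omega"}
the rest of the Order diff is inert for this question:
  removed field price from record Order (its key "price" joins the reserved list) -> inert under this dialect — no rule fires on Order and the result does not move
  removed field id from record Order -> inert under this dialect — no rule fires on Order and the result does not move
  added field balance to record Audit: required float32, tag 12, default -2.5 (in v2 it sits immediately before weight) -> inert under this dialect — no rule fires on Order and the result does not move
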